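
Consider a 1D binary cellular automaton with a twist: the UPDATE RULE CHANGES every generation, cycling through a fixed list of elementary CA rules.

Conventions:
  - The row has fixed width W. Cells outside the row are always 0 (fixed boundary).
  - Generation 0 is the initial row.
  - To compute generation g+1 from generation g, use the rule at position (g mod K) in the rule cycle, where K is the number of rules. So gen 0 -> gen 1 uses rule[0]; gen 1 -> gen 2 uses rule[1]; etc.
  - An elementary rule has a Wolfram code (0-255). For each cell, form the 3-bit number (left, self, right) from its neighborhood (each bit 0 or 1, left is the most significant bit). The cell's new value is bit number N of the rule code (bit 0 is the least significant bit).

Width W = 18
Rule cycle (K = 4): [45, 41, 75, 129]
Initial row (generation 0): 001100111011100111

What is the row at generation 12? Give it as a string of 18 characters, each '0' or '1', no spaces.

Answer: 011110000000000010

Derivation:
Gen 0: 001100111011100111
Gen 1 (rule 45): 101000100110000100
Gen 2 (rule 41): 010010000100110001
Gen 3 (rule 75): 100100111001110110
Gen 4 (rule 129): 000000010000100000
Gen 5 (rule 45): 111111010110101111
Gen 6 (rule 41): 100000101101011000
Gen 7 (rule 75): 001111001100011011
Gen 8 (rule 129): 100110000001000000
Gen 9 (rule 45): 100100111101011111
Gen 10 (rule 41): 000000100010110000
Gen 11 (rule 75): 111111001100110111
Gen 12 (rule 129): 011110000000000010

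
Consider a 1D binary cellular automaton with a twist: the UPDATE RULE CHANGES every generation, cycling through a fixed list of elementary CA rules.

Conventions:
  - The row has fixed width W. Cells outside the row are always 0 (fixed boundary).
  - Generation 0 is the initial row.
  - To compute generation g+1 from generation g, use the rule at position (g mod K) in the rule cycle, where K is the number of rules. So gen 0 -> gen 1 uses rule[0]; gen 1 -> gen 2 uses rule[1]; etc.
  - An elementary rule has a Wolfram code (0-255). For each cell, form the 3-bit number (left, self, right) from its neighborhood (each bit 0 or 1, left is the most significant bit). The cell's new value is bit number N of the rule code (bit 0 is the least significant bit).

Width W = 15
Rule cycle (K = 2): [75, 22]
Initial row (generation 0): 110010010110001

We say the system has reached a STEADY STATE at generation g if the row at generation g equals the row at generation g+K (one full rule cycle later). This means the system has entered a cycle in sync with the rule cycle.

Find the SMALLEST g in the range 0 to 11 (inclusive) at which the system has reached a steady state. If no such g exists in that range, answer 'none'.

Gen 0: 110010010110001
Gen 1 (rule 75): 110100100110110
Gen 2 (rule 22): 000111111000001
Gen 3 (rule 75): 111100001011110
Gen 4 (rule 22): 000010011000001
Gen 5 (rule 75): 111100111011110
Gen 6 (rule 22): 000011000000001
Gen 7 (rule 75): 111111011111110
Gen 8 (rule 22): 000000000000001
Gen 9 (rule 75): 111111111111110
Gen 10 (rule 22): 000000000000001
Gen 11 (rule 75): 111111111111110
Gen 12 (rule 22): 000000000000001
Gen 13 (rule 75): 111111111111110

Answer: 8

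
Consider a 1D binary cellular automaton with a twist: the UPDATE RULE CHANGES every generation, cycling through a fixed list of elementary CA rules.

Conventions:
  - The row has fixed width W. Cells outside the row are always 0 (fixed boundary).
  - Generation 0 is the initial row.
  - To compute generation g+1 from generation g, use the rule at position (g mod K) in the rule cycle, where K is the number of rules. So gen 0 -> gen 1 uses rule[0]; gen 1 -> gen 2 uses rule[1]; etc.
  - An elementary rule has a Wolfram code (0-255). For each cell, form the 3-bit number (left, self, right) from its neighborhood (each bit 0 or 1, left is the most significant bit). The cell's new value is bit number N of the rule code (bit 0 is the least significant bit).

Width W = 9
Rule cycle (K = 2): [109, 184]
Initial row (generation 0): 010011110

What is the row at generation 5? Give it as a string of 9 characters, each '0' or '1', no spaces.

Gen 0: 010011110
Gen 1 (rule 109): 010010010
Gen 2 (rule 184): 001001001
Gen 3 (rule 109): 101001001
Gen 4 (rule 184): 010100100
Gen 5 (rule 109): 011100101

Answer: 011100101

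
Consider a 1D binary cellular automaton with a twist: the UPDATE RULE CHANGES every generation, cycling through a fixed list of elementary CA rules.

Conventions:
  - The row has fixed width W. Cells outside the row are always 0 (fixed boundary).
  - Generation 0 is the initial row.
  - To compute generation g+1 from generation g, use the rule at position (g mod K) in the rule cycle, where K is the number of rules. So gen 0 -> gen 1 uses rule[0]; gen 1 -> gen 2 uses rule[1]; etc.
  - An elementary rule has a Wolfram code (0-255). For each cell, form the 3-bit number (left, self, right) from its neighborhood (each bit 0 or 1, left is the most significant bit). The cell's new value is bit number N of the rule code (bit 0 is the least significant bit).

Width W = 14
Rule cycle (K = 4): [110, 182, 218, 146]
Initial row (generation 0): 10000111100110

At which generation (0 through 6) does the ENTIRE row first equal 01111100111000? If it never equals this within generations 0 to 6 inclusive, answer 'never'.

Answer: 5

Derivation:
Gen 0: 10000111100110
Gen 1 (rule 110): 10001100101110
Gen 2 (rule 182): 11010011110101
Gen 3 (rule 218): 11001111110000
Gen 4 (rule 146): 00110111101000
Gen 5 (rule 110): 01111100111000
Gen 6 (rule 182): 10111011010100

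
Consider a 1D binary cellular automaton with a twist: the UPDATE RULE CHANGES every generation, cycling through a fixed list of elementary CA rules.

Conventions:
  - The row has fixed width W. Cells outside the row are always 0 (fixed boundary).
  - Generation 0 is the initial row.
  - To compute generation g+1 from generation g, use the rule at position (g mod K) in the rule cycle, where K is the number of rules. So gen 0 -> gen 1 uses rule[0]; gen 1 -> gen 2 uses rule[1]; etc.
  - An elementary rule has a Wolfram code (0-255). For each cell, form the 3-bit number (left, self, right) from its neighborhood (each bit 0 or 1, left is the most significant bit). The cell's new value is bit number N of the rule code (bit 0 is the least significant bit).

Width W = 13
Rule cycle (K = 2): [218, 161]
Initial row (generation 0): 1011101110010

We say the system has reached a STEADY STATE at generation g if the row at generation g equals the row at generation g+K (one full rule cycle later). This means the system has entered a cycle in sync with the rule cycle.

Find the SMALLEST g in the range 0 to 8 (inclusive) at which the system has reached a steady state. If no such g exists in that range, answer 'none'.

Gen 0: 1011101110010
Gen 1 (rule 218): 0011101111101
Gen 2 (rule 161): 1001010111010
Gen 3 (rule 218): 0110000111001
Gen 4 (rule 161): 0000110010000
Gen 5 (rule 218): 0001111101000
Gen 6 (rule 161): 1100111010011
Gen 7 (rule 218): 1111111001111
Gen 8 (rule 161): 0111110000110
Gen 9 (rule 218): 1111111001111
Gen 10 (rule 161): 0111110000110

Answer: 7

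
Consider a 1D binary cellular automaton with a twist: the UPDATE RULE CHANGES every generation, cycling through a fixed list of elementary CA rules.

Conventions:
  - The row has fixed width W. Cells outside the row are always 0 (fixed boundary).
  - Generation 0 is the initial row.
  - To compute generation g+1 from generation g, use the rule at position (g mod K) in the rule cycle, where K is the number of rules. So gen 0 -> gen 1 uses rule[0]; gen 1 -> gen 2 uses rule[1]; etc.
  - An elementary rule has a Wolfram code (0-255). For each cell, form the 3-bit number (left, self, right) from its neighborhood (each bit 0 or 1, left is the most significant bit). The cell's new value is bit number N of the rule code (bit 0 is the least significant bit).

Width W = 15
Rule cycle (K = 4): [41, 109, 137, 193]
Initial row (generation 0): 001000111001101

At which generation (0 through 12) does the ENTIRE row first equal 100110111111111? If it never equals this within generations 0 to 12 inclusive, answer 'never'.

Gen 0: 001000111001101
Gen 1 (rule 41): 100010100001010
Gen 2 (rule 109): 101011101101110
Gen 3 (rule 137): 000011001001100
Gen 4 (rule 193): 111001000000101
Gen 5 (rule 41): 100000011110010
Gen 6 (rule 109): 101111010010010
Gen 7 (rule 137): 001110000000000
Gen 8 (rule 193): 100110111111111
Gen 9 (rule 41): 000101100000000
Gen 10 (rule 109): 110111101111111
Gen 11 (rule 137): 100111001111110
Gen 12 (rule 193): 000011000111110

Answer: 8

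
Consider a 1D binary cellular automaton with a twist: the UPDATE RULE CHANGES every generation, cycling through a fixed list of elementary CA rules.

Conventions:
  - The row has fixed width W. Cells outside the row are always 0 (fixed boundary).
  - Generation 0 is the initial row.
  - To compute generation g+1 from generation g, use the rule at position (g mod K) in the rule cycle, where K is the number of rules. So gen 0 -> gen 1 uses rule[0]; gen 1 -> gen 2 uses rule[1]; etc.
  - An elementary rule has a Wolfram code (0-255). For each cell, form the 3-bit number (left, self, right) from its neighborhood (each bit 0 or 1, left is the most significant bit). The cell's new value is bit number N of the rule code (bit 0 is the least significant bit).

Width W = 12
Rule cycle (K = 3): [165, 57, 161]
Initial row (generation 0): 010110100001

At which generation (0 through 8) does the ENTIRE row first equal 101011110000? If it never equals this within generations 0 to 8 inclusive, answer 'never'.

Gen 0: 010110100001
Gen 1 (rule 165): 011001101101
Gen 2 (rule 57): 010101011010
Gen 3 (rule 161): 001010100100
Gen 4 (rule 165): 101111100101
Gen 5 (rule 57): 011000010010
Gen 6 (rule 161): 000011000000
Gen 7 (rule 165): 111000011111
Gen 8 (rule 57): 100111010000

Answer: never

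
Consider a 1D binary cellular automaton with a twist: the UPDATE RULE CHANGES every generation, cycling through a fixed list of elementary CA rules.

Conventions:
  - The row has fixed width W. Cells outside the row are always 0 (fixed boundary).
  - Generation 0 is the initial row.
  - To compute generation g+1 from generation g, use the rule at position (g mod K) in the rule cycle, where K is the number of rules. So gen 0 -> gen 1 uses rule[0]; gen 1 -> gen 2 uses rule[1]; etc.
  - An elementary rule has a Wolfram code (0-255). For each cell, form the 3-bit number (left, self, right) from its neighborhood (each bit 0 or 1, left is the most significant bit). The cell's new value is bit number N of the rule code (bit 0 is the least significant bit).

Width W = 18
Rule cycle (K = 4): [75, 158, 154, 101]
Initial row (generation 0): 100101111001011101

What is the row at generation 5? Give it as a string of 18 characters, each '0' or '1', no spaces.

Gen 0: 100101111001011101
Gen 1 (rule 75): 001001001010010100
Gen 2 (rule 158): 011111111011110110
Gen 3 (rule 154): 111111110011100101
Gen 4 (rule 101): 000000010000100111
Gen 5 (rule 75): 111111100111001101

Answer: 111111100111001101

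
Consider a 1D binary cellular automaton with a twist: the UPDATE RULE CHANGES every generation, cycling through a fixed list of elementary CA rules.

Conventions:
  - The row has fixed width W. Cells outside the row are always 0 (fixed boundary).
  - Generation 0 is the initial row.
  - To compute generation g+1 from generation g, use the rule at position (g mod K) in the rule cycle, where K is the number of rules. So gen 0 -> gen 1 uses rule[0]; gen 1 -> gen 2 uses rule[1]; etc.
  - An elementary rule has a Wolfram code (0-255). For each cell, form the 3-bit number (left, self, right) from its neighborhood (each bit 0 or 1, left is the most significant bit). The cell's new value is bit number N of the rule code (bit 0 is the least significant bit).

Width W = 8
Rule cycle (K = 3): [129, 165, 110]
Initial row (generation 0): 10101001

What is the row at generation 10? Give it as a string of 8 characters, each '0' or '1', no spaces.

Gen 0: 10101001
Gen 1 (rule 129): 00000000
Gen 2 (rule 165): 11111111
Gen 3 (rule 110): 10000001
Gen 4 (rule 129): 00111100
Gen 5 (rule 165): 10011001
Gen 6 (rule 110): 10111011
Gen 7 (rule 129): 00010000
Gen 8 (rule 165): 11010111
Gen 9 (rule 110): 11111101
Gen 10 (rule 129): 01111000

Answer: 01111000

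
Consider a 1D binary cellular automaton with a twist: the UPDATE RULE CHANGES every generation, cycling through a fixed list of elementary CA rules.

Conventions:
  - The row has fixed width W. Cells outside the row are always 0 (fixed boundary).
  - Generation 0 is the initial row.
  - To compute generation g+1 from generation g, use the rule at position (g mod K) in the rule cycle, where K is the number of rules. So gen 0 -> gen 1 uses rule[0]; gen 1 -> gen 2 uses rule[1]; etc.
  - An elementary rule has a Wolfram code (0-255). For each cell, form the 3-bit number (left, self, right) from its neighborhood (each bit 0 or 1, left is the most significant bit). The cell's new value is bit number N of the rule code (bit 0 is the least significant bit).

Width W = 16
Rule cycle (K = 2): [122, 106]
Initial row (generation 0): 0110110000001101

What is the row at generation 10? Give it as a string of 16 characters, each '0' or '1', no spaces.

Answer: 1011001011111110

Derivation:
Gen 0: 0110110000001101
Gen 1 (rule 122): 1111111000011110
Gen 2 (rule 106): 1000001000110010
Gen 3 (rule 122): 0100010101111101
Gen 4 (rule 106): 1000101011000110
Gen 5 (rule 122): 0101010111101111
Gen 6 (rule 106): 1010101100111001
Gen 7 (rule 122): 0101011111101110
Gen 8 (rule 106): 1010110000111010
Gen 9 (rule 122): 0101111001101101
Gen 10 (rule 106): 1011001011111110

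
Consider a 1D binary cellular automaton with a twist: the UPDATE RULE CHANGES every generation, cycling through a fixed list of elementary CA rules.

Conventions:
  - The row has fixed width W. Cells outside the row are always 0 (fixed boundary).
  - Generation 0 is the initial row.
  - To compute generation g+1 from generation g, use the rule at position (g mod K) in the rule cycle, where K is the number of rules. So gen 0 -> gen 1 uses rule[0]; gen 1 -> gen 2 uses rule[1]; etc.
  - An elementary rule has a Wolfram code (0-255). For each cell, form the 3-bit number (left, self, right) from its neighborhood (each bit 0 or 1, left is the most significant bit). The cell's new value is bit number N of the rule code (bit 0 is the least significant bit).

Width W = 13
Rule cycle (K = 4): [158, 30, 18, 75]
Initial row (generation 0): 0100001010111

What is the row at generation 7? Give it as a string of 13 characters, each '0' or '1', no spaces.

Answer: 0000011000110

Derivation:
Gen 0: 0100001010111
Gen 1 (rule 158): 1110011010110
Gen 2 (rule 30): 1001110010101
Gen 3 (rule 18): 0110001100000
Gen 4 (rule 75): 1110111101111
Gen 5 (rule 158): 1100111001110
Gen 6 (rule 30): 1011100111001
Gen 7 (rule 18): 0000011000110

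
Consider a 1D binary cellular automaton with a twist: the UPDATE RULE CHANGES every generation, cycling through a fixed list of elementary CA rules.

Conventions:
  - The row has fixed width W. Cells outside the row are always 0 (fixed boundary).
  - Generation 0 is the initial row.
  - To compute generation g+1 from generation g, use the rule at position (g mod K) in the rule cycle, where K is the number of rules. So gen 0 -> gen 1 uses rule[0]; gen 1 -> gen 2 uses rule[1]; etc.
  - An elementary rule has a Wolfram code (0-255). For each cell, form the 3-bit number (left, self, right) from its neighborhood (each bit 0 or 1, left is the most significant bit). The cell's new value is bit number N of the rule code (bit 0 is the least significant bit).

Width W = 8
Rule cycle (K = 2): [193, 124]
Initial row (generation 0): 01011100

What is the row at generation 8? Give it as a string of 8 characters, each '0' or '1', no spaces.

Answer: 11101111

Derivation:
Gen 0: 01011100
Gen 1 (rule 193): 00001101
Gen 2 (rule 124): 00001111
Gen 3 (rule 193): 11100111
Gen 4 (rule 124): 10110101
Gen 5 (rule 193): 00010000
Gen 6 (rule 124): 00011000
Gen 7 (rule 193): 11001011
Gen 8 (rule 124): 11101111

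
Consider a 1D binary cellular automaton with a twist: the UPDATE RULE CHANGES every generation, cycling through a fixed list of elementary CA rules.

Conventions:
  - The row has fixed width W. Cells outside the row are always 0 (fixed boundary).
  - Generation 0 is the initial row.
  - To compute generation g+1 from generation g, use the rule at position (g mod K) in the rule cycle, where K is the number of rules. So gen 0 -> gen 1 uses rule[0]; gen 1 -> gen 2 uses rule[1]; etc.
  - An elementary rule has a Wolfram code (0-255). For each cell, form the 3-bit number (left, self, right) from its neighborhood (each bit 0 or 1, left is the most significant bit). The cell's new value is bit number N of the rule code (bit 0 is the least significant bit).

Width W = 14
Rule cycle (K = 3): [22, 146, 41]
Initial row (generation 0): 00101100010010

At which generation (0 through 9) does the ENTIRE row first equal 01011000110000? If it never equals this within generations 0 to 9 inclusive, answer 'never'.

Gen 0: 00101100010010
Gen 1 (rule 22): 01100010111111
Gen 2 (rule 146): 10010100011110
Gen 3 (rule 41): 00001001010000
Gen 4 (rule 22): 00011111011000
Gen 5 (rule 146): 00101110000100
Gen 6 (rule 41): 10011000110001
Gen 7 (rule 22): 11100101001011
Gen 8 (rule 146): 01011000110000
Gen 9 (rule 41): 00110010100111

Answer: 8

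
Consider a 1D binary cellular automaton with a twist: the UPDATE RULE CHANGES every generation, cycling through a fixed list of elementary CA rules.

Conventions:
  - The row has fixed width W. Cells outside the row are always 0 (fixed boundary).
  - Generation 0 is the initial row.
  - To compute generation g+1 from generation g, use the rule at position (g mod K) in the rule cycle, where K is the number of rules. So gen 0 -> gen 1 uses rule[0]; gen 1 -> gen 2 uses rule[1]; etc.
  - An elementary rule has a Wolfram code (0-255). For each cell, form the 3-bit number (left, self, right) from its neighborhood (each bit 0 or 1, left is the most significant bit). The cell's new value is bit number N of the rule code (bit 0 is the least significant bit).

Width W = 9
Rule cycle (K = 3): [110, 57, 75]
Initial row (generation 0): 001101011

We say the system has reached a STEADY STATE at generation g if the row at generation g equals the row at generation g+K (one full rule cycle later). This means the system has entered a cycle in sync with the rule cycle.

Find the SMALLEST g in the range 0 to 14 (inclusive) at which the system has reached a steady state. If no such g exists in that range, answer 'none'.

Gen 0: 001101011
Gen 1 (rule 110): 011111111
Gen 2 (rule 57): 010000000
Gen 3 (rule 75): 100111111
Gen 4 (rule 110): 101100001
Gen 5 (rule 57): 011011100
Gen 6 (rule 75): 111010101
Gen 7 (rule 110): 101111111
Gen 8 (rule 57): 011000000
Gen 9 (rule 75): 111011111
Gen 10 (rule 110): 101110001
Gen 11 (rule 57): 011001100
Gen 12 (rule 75): 111011101
Gen 13 (rule 110): 101110111
Gen 14 (rule 57): 011001100
Gen 15 (rule 75): 111011101
Gen 16 (rule 110): 101110111
Gen 17 (rule 57): 011001100

Answer: 11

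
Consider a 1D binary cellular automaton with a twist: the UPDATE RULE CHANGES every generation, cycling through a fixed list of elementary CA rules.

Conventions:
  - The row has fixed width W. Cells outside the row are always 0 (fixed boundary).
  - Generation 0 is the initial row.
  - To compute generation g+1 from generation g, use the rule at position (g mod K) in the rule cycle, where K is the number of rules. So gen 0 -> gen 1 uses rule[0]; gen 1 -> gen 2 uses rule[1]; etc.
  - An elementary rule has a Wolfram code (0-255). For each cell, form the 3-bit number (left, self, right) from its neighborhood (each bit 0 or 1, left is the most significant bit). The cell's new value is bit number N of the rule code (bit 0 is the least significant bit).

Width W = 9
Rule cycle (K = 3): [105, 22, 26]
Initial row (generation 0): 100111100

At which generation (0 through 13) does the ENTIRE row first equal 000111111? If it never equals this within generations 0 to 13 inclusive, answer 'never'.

Answer: 7

Derivation:
Gen 0: 100111100
Gen 1 (rule 105): 000100101
Gen 2 (rule 22): 001111101
Gen 3 (rule 26): 011000000
Gen 4 (rule 105): 011011111
Gen 5 (rule 22): 100000000
Gen 6 (rule 26): 010000000
Gen 7 (rule 105): 000111111
Gen 8 (rule 22): 001000000
Gen 9 (rule 26): 010100000
Gen 10 (rule 105): 001001111
Gen 11 (rule 22): 011110000
Gen 12 (rule 26): 110001000
Gen 13 (rule 105): 110100011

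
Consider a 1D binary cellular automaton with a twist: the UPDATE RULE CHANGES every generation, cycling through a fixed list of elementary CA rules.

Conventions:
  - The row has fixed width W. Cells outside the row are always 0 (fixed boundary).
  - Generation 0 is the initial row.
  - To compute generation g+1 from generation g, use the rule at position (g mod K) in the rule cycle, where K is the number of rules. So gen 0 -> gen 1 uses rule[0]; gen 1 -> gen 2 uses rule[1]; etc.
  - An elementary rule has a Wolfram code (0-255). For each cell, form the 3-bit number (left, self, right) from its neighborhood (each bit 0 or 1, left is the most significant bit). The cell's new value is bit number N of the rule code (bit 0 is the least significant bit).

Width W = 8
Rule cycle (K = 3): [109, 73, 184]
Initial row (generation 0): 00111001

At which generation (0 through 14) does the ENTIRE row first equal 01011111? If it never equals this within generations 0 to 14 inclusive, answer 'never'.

Answer: 7

Derivation:
Gen 0: 00111001
Gen 1 (rule 109): 10101001
Gen 2 (rule 73): 00000000
Gen 3 (rule 184): 00000000
Gen 4 (rule 109): 11111111
Gen 5 (rule 73): 10000001
Gen 6 (rule 184): 01000000
Gen 7 (rule 109): 01011111
Gen 8 (rule 73): 00010001
Gen 9 (rule 184): 00001000
Gen 10 (rule 109): 11101011
Gen 11 (rule 73): 10100011
Gen 12 (rule 184): 01010010
Gen 13 (rule 109): 01110010
Gen 14 (rule 73): 01010000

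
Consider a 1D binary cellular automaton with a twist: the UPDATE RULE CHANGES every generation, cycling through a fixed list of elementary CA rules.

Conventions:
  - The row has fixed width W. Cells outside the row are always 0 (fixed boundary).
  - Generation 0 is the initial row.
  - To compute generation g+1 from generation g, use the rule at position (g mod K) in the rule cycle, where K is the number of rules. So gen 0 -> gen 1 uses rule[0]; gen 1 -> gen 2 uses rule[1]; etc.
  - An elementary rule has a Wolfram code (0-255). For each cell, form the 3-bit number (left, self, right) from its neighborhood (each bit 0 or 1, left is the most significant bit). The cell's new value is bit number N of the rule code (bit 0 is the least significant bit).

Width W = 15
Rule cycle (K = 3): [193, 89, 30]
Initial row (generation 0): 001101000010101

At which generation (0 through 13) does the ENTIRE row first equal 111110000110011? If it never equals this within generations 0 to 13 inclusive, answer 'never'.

Gen 0: 001101000010101
Gen 1 (rule 193): 100100011000000
Gen 2 (rule 89): 010011011111111
Gen 3 (rule 30): 111110010000000
Gen 4 (rule 193): 011110000111111
Gen 5 (rule 89): 010011110100001
Gen 6 (rule 30): 111110000110011
Gen 7 (rule 193): 011110110010001
Gen 8 (rule 89): 010010111001100
Gen 9 (rule 30): 111110100111010
Gen 10 (rule 193): 011110000011000
Gen 11 (rule 89): 010011111011111
Gen 12 (rule 30): 111110000010000
Gen 13 (rule 193): 011110111000111

Answer: 6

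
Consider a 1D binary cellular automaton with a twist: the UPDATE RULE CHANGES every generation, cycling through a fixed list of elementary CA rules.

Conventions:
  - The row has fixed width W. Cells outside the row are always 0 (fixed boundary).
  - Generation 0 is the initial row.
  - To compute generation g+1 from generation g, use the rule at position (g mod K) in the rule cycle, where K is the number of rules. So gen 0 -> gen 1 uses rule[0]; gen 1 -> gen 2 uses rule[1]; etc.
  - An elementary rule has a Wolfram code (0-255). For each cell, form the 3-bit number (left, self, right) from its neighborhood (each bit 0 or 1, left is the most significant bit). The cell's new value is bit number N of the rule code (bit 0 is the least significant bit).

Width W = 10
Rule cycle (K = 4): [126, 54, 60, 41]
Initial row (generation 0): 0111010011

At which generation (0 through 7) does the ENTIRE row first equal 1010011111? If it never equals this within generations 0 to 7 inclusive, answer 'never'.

Gen 0: 0111010011
Gen 1 (rule 126): 1101111111
Gen 2 (rule 54): 0010000000
Gen 3 (rule 60): 0011000000
Gen 4 (rule 41): 1010011111
Gen 5 (rule 126): 1111110001
Gen 6 (rule 54): 0000001011
Gen 7 (rule 60): 0000001110

Answer: 4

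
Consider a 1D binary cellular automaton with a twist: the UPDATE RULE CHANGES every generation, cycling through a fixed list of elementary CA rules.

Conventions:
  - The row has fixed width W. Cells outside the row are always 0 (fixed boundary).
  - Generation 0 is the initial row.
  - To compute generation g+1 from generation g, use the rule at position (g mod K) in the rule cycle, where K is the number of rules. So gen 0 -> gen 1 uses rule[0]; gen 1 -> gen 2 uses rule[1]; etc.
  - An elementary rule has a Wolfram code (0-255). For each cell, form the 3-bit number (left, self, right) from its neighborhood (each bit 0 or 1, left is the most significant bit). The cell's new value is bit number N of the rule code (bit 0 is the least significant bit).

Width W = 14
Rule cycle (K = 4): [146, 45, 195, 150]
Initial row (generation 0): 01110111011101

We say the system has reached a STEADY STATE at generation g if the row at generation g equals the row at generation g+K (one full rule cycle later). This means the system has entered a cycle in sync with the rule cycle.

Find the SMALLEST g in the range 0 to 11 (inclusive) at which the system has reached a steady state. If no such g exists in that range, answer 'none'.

Answer: none

Derivation:
Gen 0: 01110111011101
Gen 1 (rule 146): 10100010001000
Gen 2 (rule 45): 11101010101011
Gen 3 (rule 195): 01100000000001
Gen 4 (rule 150): 10010000000011
Gen 5 (rule 146): 01101000000100
Gen 6 (rule 45): 01011011110101
Gen 7 (rule 195): 10001001110000
Gen 8 (rule 150): 11011110101000
Gen 9 (rule 146): 00001100000100
Gen 10 (rule 45): 11101001110101
Gen 11 (rule 195): 01100010110000
Gen 12 (rule 150): 10010110001000
Gen 13 (rule 146): 01100001010100
Gen 14 (rule 45): 01001101111101
Gen 15 (rule 195): 10010100111100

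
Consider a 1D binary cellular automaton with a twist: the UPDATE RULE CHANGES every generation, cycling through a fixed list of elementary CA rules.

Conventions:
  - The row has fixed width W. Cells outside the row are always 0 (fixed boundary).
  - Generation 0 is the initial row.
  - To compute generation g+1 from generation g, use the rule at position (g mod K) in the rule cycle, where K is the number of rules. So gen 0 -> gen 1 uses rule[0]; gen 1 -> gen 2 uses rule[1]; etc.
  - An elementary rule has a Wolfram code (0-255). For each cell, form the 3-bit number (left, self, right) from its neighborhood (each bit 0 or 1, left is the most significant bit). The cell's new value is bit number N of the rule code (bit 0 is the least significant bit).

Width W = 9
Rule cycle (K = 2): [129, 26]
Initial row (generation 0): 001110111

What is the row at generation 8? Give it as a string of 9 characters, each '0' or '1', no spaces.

Gen 0: 001110111
Gen 1 (rule 129): 100100010
Gen 2 (rule 26): 011010101
Gen 3 (rule 129): 000000000
Gen 4 (rule 26): 000000000
Gen 5 (rule 129): 111111111
Gen 6 (rule 26): 100000000
Gen 7 (rule 129): 001111111
Gen 8 (rule 26): 011000000

Answer: 011000000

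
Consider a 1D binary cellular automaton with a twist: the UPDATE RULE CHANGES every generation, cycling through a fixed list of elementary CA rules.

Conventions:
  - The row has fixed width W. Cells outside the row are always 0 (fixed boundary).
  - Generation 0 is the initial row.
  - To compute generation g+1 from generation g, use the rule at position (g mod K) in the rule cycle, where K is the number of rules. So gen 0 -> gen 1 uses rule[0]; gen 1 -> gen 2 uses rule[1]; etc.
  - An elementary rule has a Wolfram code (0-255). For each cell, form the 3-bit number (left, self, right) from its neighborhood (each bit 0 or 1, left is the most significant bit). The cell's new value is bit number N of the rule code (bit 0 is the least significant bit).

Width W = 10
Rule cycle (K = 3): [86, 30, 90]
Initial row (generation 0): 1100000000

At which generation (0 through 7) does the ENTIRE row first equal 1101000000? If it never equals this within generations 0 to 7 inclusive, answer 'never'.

Answer: 2

Derivation:
Gen 0: 1100000000
Gen 1 (rule 86): 0110000000
Gen 2 (rule 30): 1101000000
Gen 3 (rule 90): 1100100000
Gen 4 (rule 86): 0111110000
Gen 5 (rule 30): 1100001000
Gen 6 (rule 90): 1110010100
Gen 7 (rule 86): 0011110110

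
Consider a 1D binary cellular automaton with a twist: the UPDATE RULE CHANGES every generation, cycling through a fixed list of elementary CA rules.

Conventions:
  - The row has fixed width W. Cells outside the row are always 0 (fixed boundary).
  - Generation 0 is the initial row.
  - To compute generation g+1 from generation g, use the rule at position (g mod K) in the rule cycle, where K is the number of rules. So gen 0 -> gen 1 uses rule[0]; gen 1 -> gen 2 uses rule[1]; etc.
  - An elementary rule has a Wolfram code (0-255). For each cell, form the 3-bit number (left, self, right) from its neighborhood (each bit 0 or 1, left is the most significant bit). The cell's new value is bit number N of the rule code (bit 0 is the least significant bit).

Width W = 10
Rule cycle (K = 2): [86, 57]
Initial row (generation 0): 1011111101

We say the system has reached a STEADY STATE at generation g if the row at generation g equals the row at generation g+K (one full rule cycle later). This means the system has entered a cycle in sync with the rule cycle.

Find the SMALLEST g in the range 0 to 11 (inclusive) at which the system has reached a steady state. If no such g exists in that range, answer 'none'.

Answer: none

Derivation:
Gen 0: 1011111101
Gen 1 (rule 86): 1000000101
Gen 2 (rule 57): 0111110010
Gen 3 (rule 86): 1000011111
Gen 4 (rule 57): 0111010000
Gen 5 (rule 86): 1001011000
Gen 6 (rule 57): 0100110111
Gen 7 (rule 86): 1111010001
Gen 8 (rule 57): 1000101100
Gen 9 (rule 86): 1101100110
Gen 10 (rule 57): 1011010101
Gen 11 (rule 86): 1001010101
Gen 12 (rule 57): 0100101010
Gen 13 (rule 86): 1111101011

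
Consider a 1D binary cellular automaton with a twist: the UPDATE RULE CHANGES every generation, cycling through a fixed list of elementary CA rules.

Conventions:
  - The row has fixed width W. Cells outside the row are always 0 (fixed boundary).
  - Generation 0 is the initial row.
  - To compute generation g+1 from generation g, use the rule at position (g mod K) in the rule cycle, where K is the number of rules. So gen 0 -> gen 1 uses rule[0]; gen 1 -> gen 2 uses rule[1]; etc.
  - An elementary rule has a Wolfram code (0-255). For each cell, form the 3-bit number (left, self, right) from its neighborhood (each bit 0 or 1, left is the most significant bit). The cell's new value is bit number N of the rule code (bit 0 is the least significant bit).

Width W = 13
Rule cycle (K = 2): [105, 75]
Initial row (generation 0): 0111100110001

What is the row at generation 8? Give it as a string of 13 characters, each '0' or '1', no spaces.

Answer: 0000001111100

Derivation:
Gen 0: 0111100110001
Gen 1 (rule 105): 0100100110100
Gen 2 (rule 75): 1001001110001
Gen 3 (rule 105): 0000001010100
Gen 4 (rule 75): 1111110000001
Gen 5 (rule 105): 1000010111100
Gen 6 (rule 75): 0011100100101
Gen 7 (rule 105): 1010100000010
Gen 8 (rule 75): 0000001111100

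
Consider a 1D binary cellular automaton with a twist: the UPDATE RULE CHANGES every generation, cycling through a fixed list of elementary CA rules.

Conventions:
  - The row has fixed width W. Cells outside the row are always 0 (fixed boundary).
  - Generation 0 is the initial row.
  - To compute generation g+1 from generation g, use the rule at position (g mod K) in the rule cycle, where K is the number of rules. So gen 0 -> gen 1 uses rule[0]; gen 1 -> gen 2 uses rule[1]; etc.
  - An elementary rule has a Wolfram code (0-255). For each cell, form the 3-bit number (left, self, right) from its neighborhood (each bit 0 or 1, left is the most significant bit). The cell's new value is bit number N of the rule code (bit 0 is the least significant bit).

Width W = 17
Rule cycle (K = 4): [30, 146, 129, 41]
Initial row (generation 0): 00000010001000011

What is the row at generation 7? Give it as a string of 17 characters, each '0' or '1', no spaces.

Gen 0: 00000010001000011
Gen 1 (rule 30): 00000111011100110
Gen 2 (rule 146): 00001010001011001
Gen 3 (rule 129): 11100000100000000
Gen 4 (rule 41): 10001110001111111
Gen 5 (rule 30): 11011001011000000
Gen 6 (rule 146): 00000110000100000
Gen 7 (rule 129): 11110000110001111

Answer: 11110000110001111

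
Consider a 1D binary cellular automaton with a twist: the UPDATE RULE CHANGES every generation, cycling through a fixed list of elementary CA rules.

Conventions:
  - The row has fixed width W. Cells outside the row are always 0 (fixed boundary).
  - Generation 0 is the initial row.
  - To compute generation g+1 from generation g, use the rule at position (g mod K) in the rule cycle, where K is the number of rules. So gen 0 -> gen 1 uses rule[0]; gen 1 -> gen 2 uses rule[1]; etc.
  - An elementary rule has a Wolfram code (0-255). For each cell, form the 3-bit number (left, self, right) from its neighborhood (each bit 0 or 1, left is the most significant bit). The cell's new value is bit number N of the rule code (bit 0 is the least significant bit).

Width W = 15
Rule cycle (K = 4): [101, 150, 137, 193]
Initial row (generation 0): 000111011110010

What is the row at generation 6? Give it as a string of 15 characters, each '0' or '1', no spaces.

Gen 0: 000111011110010
Gen 1 (rule 101): 110001100010010
Gen 2 (rule 150): 001010010111111
Gen 3 (rule 137): 100000000111110
Gen 4 (rule 193): 001111110011110
Gen 5 (rule 101): 100000010000010
Gen 6 (rule 150): 110000111000111

Answer: 110000111000111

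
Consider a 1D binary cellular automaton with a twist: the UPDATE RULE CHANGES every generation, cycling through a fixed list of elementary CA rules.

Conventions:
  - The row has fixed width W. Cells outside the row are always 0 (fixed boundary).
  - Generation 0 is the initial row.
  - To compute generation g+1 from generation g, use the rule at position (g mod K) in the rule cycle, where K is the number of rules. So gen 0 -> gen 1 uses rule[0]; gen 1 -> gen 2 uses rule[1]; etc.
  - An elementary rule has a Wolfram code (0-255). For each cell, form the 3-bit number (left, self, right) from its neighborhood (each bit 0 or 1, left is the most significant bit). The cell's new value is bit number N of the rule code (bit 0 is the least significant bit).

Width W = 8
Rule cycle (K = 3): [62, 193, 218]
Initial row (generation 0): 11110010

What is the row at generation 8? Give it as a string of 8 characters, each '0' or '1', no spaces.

Answer: 00100101

Derivation:
Gen 0: 11110010
Gen 1 (rule 62): 10001111
Gen 2 (rule 193): 00100111
Gen 3 (rule 218): 01011111
Gen 4 (rule 62): 11110000
Gen 5 (rule 193): 01110111
Gen 6 (rule 218): 11110111
Gen 7 (rule 62): 10001100
Gen 8 (rule 193): 00100101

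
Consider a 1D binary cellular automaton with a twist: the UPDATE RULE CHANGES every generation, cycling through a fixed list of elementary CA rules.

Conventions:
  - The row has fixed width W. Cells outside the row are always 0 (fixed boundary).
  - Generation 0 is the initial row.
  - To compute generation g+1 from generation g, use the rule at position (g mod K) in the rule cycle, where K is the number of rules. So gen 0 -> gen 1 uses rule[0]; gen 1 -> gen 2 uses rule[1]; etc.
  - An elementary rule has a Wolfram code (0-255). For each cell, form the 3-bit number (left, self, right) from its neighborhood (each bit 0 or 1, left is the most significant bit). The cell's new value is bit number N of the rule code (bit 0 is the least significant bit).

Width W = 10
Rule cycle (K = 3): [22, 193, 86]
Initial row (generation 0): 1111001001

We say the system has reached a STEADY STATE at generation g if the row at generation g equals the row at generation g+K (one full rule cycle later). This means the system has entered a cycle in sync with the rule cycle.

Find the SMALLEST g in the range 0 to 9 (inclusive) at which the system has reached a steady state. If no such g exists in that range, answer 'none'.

Answer: 5

Derivation:
Gen 0: 1111001001
Gen 1 (rule 22): 0000111111
Gen 2 (rule 193): 1110011111
Gen 3 (rule 86): 0011100001
Gen 4 (rule 22): 0100010011
Gen 5 (rule 193): 0001000001
Gen 6 (rule 86): 0011100011
Gen 7 (rule 22): 0100010100
Gen 8 (rule 193): 0001000001
Gen 9 (rule 86): 0011100011
Gen 10 (rule 22): 0100010100
Gen 11 (rule 193): 0001000001
Gen 12 (rule 86): 0011100011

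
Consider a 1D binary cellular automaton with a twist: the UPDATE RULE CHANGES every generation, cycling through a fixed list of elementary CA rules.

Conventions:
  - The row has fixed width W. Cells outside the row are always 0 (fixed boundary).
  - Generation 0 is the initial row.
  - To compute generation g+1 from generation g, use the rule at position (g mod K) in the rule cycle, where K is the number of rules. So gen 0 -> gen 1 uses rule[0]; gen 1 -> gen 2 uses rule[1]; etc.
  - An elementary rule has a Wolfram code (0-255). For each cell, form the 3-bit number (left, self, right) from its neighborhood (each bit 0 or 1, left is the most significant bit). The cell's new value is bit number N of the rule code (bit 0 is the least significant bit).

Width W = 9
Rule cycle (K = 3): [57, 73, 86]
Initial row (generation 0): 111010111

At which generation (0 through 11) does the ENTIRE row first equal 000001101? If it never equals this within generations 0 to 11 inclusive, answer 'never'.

Answer: 2

Derivation:
Gen 0: 111010111
Gen 1 (rule 57): 100101100
Gen 2 (rule 73): 000001101
Gen 3 (rule 86): 000010101
Gen 4 (rule 57): 111001010
Gen 5 (rule 73): 101000000
Gen 6 (rule 86): 101100000
Gen 7 (rule 57): 011011111
Gen 8 (rule 73): 011010001
Gen 9 (rule 86): 101011011
Gen 10 (rule 57): 010110110
Gen 11 (rule 73): 000110110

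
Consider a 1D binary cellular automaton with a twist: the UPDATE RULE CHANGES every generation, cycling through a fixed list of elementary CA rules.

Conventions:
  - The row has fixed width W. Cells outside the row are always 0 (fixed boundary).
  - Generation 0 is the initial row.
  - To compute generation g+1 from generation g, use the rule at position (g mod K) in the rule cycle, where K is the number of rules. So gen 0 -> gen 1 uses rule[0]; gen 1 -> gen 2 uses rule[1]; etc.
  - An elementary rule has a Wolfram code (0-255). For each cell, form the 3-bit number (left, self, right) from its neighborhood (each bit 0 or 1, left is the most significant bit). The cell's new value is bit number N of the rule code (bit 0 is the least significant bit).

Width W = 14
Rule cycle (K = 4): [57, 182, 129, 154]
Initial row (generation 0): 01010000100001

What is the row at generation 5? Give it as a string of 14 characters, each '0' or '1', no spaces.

Gen 0: 01010000100001
Gen 1 (rule 57): 00101110011100
Gen 2 (rule 182): 01110101101010
Gen 3 (rule 129): 00100000000000
Gen 4 (rule 154): 01010000000000
Gen 5 (rule 57): 00101111111111

Answer: 00101111111111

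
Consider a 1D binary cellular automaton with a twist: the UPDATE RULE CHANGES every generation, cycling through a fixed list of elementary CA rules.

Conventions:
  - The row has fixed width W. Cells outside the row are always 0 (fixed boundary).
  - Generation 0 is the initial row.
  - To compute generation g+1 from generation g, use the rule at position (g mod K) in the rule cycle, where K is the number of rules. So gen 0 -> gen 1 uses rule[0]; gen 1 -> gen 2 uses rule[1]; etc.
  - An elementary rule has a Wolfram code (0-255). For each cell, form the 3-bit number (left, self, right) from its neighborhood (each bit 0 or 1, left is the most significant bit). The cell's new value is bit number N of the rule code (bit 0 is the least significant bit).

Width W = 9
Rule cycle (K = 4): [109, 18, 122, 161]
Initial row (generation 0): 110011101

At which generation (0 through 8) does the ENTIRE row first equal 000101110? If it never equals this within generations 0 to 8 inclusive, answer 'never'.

Gen 0: 110011101
Gen 1 (rule 109): 110010111
Gen 2 (rule 18): 001100000
Gen 3 (rule 122): 011110000
Gen 4 (rule 161): 001100111
Gen 5 (rule 109): 101100101
Gen 6 (rule 18): 000011000
Gen 7 (rule 122): 000111100
Gen 8 (rule 161): 110011001

Answer: never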